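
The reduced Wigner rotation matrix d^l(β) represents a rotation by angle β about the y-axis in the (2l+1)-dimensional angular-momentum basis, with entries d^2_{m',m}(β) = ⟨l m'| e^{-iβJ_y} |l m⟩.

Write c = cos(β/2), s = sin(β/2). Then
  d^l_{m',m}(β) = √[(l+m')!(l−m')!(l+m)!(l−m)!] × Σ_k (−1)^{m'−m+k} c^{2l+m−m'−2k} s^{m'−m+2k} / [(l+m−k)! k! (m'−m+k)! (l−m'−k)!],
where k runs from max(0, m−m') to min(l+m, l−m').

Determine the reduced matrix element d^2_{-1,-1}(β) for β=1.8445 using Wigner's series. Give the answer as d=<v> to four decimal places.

d^2_{-1,-1}(β=1.8445) via Wigner's sum:
With c≡cos(β/2)=0.604029 and s≡sin(β/2)=0.796963, N=[1·6·1·6]^{1/2}=6.000000
k: max(0,(-1)−(-1))=0 … min(2+(-1),2−(-1))=1
  k=0: (−1)^0·6.0000/(6)·0.6040^4·0.7970^0 = +0.133116
  k=1: (−1)^1·6.0000/(2)·0.6040^2·0.7970^2 = -0.695204
d^2_{-1,-1}(1.8445) = +0.133116 -0.695204 = -0.562088

d=-0.5621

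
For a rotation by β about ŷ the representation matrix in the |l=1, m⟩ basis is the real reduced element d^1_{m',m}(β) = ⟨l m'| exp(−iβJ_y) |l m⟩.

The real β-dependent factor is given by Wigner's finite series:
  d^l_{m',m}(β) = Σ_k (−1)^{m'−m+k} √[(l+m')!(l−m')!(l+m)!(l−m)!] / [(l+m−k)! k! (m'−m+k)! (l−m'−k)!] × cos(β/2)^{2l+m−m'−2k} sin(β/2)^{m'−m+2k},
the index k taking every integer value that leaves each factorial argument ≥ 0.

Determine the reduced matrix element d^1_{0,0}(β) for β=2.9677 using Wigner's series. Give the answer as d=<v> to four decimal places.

d^1_{0,0}(β=2.9677) via Wigner's sum:
c=cos(2.9677/2)=0.086837, s=sin(2.9677/2)=0.996223; N=√[1·1·1·1]=1.000000
k∈{0,1} keeps every argument non-negative
  k=0: (−1)^0·1.0000/(1)·0.0868^2·0.9962^0 = +0.007541
  k=1: (−1)^1·1.0000/(1)·0.0868^0·0.9962^2 = -0.992459
d^1_{0,0}(2.9677) = +0.007541 -0.992459 = -0.984919

d=-0.9849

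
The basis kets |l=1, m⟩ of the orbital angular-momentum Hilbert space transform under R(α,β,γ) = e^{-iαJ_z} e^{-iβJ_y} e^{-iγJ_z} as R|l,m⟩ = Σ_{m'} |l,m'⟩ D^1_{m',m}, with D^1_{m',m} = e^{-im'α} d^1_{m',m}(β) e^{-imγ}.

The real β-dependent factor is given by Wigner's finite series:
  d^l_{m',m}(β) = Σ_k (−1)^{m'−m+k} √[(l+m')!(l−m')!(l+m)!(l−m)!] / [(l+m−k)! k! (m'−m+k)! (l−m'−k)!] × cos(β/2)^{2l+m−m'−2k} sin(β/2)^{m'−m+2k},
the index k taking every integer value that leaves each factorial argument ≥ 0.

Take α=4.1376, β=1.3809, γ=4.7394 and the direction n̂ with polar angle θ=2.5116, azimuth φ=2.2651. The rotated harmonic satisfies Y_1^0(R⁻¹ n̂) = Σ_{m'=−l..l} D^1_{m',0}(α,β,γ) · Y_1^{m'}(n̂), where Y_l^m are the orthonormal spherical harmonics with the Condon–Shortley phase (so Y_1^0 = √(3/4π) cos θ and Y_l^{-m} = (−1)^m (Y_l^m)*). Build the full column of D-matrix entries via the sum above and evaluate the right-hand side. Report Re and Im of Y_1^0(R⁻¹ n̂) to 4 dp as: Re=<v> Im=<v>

Re=-0.1585 Im=0.0000

Need the full column D^1_{m',0} for m'=−1..1 at α=4.1376, β=1.3809, γ=4.7394.
cos(β/2)=0.770959, sin(β/2)=0.636884
d^1_{-1,0}: single k=1 term ⇒ +0.694396;  D = -0.377514-0.582811i
d^1_{0,0}: k∈[0..1] ⇒ +0.594379 -0.405621 = +0.188757;  D = +0.188757+0.000000i
d^1_{1,0}: single k=0 term ⇒ -0.694396;  D = +0.377514-0.582811i
Y_1^{m'}(θ=2.5116,φ=2.2651) and Σ D·Y over m':
  (-0.3775-0.5828i)·(-0.1302-0.1564i)  (+0.1888+0.0000i)·(-0.3948+0.0000i)  (+0.3775-0.5828i)·(+0.1302-0.1564i)
Y_1^0(R⁻¹ n̂) = -0.158520+0.000000i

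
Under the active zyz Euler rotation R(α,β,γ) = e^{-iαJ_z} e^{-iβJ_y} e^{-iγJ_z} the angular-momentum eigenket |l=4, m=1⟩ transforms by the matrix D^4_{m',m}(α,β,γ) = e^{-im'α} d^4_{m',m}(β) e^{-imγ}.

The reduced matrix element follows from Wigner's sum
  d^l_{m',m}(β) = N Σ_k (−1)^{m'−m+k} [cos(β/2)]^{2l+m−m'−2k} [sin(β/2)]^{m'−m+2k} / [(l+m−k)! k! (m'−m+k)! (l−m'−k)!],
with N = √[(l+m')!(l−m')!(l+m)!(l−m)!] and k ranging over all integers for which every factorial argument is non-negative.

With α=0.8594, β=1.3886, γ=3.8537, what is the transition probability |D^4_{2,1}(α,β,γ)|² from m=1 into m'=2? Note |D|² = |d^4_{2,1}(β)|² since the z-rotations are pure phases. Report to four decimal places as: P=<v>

P=0.1380

D^4_{2,1}(0.8594,1.3886,3.8537) = e^{-i·2·0.8594}·d^4_{2,1}(1.3886)·e^{-i·1·3.8537}. Compute d first:
Half-angle: c=0.768502, s=0.639848. N=√(720·2·120·6)=1018.233765
The bounds max(0,m−m')=0 and min(l+m,l−m')=2 give 3 terms
  k=0: (−1)^1·1018.2338/(240)·0.7685^7·0.6398^1 = -0.429761
  k=1: (−1)^2·1018.2338/(48)·0.7685^5·0.6398^3 = +1.489568
  k=2: (−1)^3·1018.2338/(72)·0.7685^3·0.6398^5 = -0.688387
d^4_{2,1}(1.3886) = -0.429761 +1.489568 -0.688387 = +0.371420
|D^4_{2,1}|² = |d^4_{2,1}(β)|² = (+0.371420)² = 0.137953 (the z-rotation phases have unit modulus)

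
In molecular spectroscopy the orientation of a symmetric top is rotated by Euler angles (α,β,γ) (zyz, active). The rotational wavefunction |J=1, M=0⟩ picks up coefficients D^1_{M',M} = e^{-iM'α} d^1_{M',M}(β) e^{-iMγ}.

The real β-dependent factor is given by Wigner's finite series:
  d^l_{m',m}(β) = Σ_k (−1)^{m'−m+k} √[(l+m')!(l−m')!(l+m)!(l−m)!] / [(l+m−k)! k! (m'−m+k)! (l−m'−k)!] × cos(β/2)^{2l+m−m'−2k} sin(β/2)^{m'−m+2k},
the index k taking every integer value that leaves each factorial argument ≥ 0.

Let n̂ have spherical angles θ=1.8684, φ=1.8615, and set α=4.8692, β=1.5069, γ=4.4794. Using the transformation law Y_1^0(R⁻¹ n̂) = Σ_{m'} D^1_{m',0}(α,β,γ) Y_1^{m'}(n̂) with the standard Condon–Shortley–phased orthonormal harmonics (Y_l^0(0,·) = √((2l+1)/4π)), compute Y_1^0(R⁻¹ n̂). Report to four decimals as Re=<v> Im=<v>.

Need the full column D^1_{m',0} for m'=−1..1 at α=4.8692, β=1.5069, γ=4.4794.
cos(β/2)=0.729333, sin(β/2)=0.684159
d^1_{-1,0}: single k=1 term ⇒ +0.705664;  D = +0.110203-0.697006i
d^1_{0,0}: k∈[0..1] ⇒ +0.531926 -0.468074 = +0.063853;  D = +0.063853+0.000000i
d^1_{1,0}: single k=0 term ⇒ -0.705664;  D = -0.110203-0.697006i
Y_1^{m'}(θ=1.8684,φ=1.8615) and Σ D·Y over m':
  (+0.1102-0.6970i)·(-0.0947-0.3164i)  (+0.0639+0.0000i)·(-0.1433+0.0000i)  (-0.1102-0.6970i)·(+0.0947-0.3164i)
Y_1^0(R⁻¹ n̂) = -0.471147+0.000000i

Re=-0.4711 Im=0.0000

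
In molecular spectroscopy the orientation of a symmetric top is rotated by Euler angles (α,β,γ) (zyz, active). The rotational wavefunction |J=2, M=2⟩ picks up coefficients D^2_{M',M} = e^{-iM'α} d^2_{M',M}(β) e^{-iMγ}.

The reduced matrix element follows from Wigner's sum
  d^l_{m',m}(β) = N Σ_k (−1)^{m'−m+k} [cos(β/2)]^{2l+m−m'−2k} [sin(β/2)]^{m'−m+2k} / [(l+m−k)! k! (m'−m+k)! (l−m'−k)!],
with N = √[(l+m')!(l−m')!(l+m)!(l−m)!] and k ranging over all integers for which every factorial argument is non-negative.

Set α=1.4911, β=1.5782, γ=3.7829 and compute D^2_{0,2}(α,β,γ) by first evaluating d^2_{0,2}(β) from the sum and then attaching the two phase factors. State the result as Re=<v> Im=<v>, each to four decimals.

Re=0.1740 Im=-0.5871

First d^2_{0,2}(β=1.5782), then the phase factors e^{-i(0)α} and e^{-i(2)γ}:
With c≡cos(β/2)=0.704484 and s≡sin(β/2)=0.709720, N=[2·2·24·1]^{1/2}=9.797959
k∈{2} keeps every argument non-negative
  k=2: (−1)^0·9.7980/(4)·0.7045^2·0.7097^2 = +0.612339
d^2_{0,2}(1.5782) = +0.612339
D = (+1.000000+0.000000i)·(+0.612339)·(+0.284209-0.958762i) = +0.174032-0.587087i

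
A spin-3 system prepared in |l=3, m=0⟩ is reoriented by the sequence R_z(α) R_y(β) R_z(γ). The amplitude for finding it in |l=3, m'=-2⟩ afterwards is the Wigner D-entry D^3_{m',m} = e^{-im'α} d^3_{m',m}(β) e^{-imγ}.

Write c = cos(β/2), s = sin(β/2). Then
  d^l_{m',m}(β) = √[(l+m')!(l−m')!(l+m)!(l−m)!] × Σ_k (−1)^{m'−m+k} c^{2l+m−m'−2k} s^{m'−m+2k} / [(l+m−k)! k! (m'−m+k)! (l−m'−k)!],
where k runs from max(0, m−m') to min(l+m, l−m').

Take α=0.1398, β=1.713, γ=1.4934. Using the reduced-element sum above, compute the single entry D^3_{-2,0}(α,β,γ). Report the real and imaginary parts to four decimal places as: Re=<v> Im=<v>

Split into d^3_{-2,0}(β=1.713) × two z-phases.
Half-angle: c=0.655086, s=0.755554. N=√(1·120·6·6)=65.726707
Admissible k: 2..3 (factorial args all ≥0)
  k=2: (−1)^0·65.7267/(12)·0.6551^4·0.7556^2 = +0.575818
  k=3: (−1)^1·65.7267/(12)·0.6551^2·0.7556^4 = -0.765985
d^3_{-2,0}(1.713) = +0.575818 -0.765985 = -0.190167
D = (+0.961166+0.275971i)·(-0.190167)·(+1.000000+0.000000i) = -0.182782-0.052481i

Re=-0.1828 Im=-0.0525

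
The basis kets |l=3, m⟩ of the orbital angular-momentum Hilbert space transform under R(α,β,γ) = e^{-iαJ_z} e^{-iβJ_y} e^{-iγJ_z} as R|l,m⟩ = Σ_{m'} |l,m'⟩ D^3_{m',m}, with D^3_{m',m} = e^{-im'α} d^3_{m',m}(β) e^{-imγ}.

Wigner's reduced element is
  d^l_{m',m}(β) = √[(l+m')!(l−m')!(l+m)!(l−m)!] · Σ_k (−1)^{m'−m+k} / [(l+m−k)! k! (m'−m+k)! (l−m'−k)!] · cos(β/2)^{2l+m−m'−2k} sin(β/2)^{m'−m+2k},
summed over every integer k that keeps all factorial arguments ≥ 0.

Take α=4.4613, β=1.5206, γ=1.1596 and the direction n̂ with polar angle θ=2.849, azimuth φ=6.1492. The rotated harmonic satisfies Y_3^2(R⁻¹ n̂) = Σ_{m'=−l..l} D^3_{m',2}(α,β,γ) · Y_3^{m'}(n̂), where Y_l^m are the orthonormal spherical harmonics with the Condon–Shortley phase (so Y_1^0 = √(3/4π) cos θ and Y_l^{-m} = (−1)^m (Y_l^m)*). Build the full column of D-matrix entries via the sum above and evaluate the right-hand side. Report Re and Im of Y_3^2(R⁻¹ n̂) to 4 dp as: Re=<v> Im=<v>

Need the full column D^3_{m',2} for m'=−3..3 at α=4.4613, β=1.5206, γ=1.1596.
cos(β/2)=0.724629, sin(β/2)=0.689139
d^3_{-3,2}: single k=5 term ⇒ +0.275883;  D = +0.019055-0.275224i
d^3_{-2,2}: k∈[4..5] ⇒ +0.592146 -0.107113 = +0.485033;  D = +0.460378+0.152674i
d^3_{-1,2}: k∈[3..4] ⇒ +0.787586 -0.356164 = +0.431422;  D = -0.233283+0.362911i
d^3_{0,2}: k∈[2..3] ⇒ +0.717196 -0.648663 = +0.068532;  D = -0.046634-0.050219i
d^3_{1,2}: k∈[1..2] ⇒ +0.435398 -0.787586 = -0.352188;  D = -0.309526+0.168017i
d^3_{2,2}: k∈[0..1] ⇒ +0.144776 -0.654707 = -0.509932;  D = -0.124293-0.494552i
d^3_{3,2}: single k=0 term ⇒ -0.337258;  D = +0.337254+0.001640i
Y_3^{m'}(θ=2.849,φ=6.1492) and Σ D·Y over m':
  (+0.0191-0.2752i)·(+0.0092+0.0039i)  (+0.4604+0.1527i)·(-0.0785-0.0216i)  (-0.2333+0.3629i)·(+0.3311+0.0446i)  (-0.0466-0.0502i)·(-0.5660+0.0000i)  (-0.3095+0.1680i)·(-0.3311+0.0446i)  (-0.1243-0.4946i)·(-0.0785+0.0216i)  (+0.3373+0.0016i)·(-0.0092+0.0039i)
Y_3^2(R⁻¹ n̂) = +0.013651+0.081808i

Re=0.0137 Im=0.0818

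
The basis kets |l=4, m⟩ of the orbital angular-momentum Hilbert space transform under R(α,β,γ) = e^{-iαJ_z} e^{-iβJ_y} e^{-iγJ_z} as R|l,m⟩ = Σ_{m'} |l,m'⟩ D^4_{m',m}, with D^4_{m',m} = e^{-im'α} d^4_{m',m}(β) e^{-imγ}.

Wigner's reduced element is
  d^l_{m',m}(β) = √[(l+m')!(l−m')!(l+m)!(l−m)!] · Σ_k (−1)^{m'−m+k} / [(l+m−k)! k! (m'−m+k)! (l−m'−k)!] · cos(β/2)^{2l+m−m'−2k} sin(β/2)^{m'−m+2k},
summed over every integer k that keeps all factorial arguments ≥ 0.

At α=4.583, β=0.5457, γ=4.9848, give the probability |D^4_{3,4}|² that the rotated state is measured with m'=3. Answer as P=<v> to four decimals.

P=0.3427

D^4_{3,4}(4.583,0.5457,4.9848) = e^{-i·3·4.583}·d^4_{3,4}(0.5457)·e^{-i·4·4.9848}. Compute d first:
c=cos(0.5457/2)=0.963007, s=sin(0.5457/2)=0.269477; N=√[5040·1·40320·1]=14255.272709
k∈{1} keeps every argument non-negative
  k=1: (−1)^0·14255.2727/(5040)·0.9630^7·0.2695^1 = +0.585426
d^4_{3,4}(0.5457) = +0.585426
|D^4_{3,4}|² = |d^4_{3,4}(β)|² = (+0.585426)² = 0.342724 (the z-rotation phases have unit modulus)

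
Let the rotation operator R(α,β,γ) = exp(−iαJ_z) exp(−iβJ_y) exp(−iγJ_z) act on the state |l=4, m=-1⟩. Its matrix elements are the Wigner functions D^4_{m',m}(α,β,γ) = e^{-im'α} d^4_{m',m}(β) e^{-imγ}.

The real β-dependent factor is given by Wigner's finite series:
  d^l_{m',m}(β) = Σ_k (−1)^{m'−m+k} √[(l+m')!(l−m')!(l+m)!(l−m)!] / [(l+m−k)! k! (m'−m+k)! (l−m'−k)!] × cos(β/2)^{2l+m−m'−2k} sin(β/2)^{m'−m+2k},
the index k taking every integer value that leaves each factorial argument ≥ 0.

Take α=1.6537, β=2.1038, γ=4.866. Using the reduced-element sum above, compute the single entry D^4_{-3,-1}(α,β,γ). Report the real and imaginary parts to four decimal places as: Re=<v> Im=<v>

First d^4_{-3,-1}(β=2.1038), then the phase factors e^{-i(-3)α} and e^{-i(-1)γ}:
c=cos(2.1038/2)=0.495922, s=sin(2.1038/2)=0.868367; N=√[1·5040·6·120]=1904.940944
k: max(0,(-1)−(-3))=2 … min(4+(-1),4−(-3))=3
  k=2: (−1)^0·1904.9409/(240)·0.4959^6·0.8684^2 = +0.089034
  k=3: (−1)^1·1904.9409/(144)·0.4959^4·0.8684^4 = -0.454973
d^4_{-3,-1}(2.1038) = +0.089034 -0.454973 = -0.365939
Phases: e^{-i·(-3)·1.6537}=+0.246155-0.969231i, e^{-i·(-1)·4.866}=+0.153008-0.988225i ⇒ D=+0.336720+0.143286i

Re=0.3367 Im=0.1433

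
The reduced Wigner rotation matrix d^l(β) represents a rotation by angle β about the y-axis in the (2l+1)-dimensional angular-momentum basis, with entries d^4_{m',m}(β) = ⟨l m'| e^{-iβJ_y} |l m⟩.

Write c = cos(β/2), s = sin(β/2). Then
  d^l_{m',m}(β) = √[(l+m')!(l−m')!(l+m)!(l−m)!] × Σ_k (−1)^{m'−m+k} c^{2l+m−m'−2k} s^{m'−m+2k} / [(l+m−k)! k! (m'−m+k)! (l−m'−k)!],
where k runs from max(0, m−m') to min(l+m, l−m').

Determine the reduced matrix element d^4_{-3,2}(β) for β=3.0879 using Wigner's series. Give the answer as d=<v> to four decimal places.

d^4_{-3,2}(β=3.0879) via Wigner's sum:
Half-angle: c=0.026843, s=0.999640. N=√(1·5040·720·2)=2693.993318
k∈{5,6} keeps every argument non-negative
  k=5: (−1)^0·2693.9933/(240)·0.0268^3·0.9996^5 = +0.000217
  k=6: (−1)^1·2693.9933/(720)·0.0268^1·0.9996^7 = -0.100185
d^4_{-3,2}(3.0879) = +0.000217 -0.100185 = -0.099968

d=-0.1000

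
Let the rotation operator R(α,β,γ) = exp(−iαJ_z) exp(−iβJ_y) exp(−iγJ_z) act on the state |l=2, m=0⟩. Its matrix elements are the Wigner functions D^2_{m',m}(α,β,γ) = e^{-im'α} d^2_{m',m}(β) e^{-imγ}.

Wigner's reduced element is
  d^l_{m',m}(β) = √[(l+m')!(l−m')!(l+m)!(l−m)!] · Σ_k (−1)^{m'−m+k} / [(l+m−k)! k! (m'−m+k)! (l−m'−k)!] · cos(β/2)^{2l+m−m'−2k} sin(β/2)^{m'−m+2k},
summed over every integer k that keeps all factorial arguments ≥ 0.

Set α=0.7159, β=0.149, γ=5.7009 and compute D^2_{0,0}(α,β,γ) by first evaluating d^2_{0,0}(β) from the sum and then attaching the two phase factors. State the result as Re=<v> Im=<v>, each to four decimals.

Split into d^2_{0,0}(β=0.149) × two z-phases.
Half-angle: c=0.997226, s=0.074431. N=√(2·2·2·2)=4.000000
k: max(0,(0)−(0))=0 … min(2+(0),2−(0))=2
  k=0: (−1)^0·4.0000/(4)·0.9972^4·0.0744^0 = +0.988951
  k=1: (−1)^1·4.0000/(1)·0.9972^2·0.0744^2 = -0.022037
  k=2: (−1)^2·4.0000/(4)·0.9972^0·0.0744^4 = +0.000031
d^2_{0,0}(0.149) = +0.988951 -0.022037 +0.000031 = +0.966944
Attach z-rotation phases: D = e^{-i(0)(0.7159)}·(+0.966944)·e^{-i(0)(5.7009)} = +0.966944+0.000000i

Re=0.9669 Im=0.0000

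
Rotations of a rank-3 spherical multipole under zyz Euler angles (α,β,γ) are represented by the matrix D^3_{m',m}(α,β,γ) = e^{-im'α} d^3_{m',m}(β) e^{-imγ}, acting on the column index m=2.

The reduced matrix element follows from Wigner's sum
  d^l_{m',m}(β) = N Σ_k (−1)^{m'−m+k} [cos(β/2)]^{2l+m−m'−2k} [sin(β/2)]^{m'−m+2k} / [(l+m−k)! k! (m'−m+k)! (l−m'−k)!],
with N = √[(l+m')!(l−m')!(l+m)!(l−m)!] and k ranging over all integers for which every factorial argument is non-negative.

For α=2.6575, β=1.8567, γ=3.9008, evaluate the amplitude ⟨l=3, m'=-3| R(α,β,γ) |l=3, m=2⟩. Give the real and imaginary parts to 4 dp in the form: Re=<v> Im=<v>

First d^3_{-3,2}(β=1.8567), then the phase factors e^{-i(-3)α} and e^{-i(2)γ}:
With c≡cos(β/2)=0.599156 and s≡sin(β/2)=0.800632, N=[1·720·120·1]^{1/2}=293.938769
k: max(0,(2)−(-3))=5 … min(3+(2),3−(-3))=5
  k=5: (−1)^0·293.9388/(120)·0.5992^1·0.8006^5 = +0.482816
d^3_{-3,2}(1.8567) = +0.482816
Attach z-rotation phases: D = e^{-i(-3)(2.6575)}·(+0.482816)·e^{-i(2)(3.9008)} = +0.475782+0.082112i

Re=0.4758 Im=0.0821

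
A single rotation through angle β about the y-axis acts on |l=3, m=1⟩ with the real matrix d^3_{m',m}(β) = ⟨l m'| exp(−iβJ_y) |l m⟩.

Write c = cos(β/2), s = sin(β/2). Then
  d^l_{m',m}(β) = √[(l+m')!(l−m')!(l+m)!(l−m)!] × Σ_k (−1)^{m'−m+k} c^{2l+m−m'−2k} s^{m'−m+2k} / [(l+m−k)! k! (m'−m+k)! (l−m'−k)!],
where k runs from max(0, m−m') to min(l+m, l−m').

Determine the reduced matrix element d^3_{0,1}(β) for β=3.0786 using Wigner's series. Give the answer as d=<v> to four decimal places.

d=0.1085

d^3_{0,1}(β=3.0786) via Wigner's sum:
c=cos(3.0786/2)=0.031491, s=sin(3.0786/2)=0.999504; N=√[6·6·24·2]=41.569219
k∈{1,2,3} keeps every argument non-negative
  k=1: (−1)^0·41.5692/(12)·0.0315^5·0.9995^1 = +0.000000
  k=2: (−1)^1·41.5692/(4)·0.0315^3·0.9995^3 = -0.000324
  k=3: (−1)^2·41.5692/(12)·0.0315^1·0.9995^5 = +0.108818
d^3_{0,1}(3.0786) = +0.000000 -0.000324 +0.108818 = +0.108494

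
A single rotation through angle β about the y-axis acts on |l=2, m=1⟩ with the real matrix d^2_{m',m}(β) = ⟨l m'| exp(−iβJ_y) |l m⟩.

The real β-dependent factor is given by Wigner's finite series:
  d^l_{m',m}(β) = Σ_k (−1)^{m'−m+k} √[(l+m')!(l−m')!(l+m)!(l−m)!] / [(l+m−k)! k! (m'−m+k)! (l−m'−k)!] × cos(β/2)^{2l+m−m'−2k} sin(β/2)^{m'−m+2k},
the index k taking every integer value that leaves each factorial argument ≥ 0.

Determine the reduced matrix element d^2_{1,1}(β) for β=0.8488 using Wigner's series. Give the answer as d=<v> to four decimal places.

d=0.2672

d^2_{1,1}(β=0.8488) via Wigner's sum:
c=cos(0.8488/2)=0.911286, s=sin(0.8488/2)=0.411774; N=√[6·1·6·1]=6.000000
The bounds max(0,m−m')=0 and min(l+m,l−m')=1 give 2 terms
  k=0: (−1)^0·6.0000/(6)·0.9113^4·0.4118^0 = +0.689634
  k=1: (−1)^1·6.0000/(2)·0.9113^2·0.4118^2 = -0.422424
d^2_{1,1}(0.8488) = +0.689634 -0.422424 = +0.267210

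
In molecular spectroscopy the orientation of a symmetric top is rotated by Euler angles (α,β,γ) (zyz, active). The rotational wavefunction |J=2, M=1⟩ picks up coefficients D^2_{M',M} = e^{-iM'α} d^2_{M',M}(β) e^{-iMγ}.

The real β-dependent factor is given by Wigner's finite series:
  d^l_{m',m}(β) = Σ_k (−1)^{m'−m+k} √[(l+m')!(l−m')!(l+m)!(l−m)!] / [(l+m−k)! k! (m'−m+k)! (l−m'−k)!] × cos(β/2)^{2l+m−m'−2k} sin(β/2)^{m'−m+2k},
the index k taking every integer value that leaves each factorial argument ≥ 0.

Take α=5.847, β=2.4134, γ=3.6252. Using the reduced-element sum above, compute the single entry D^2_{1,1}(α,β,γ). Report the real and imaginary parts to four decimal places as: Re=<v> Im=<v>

D^2_{1,1}(5.847,2.4134,3.6252) = e^{-i·1·5.847}·d^2_{1,1}(2.4134)·e^{-i·1·3.6252}. Compute d first:
c=cos(2.4134/2)=0.356105, s=sin(2.4134/2)=0.934446; N=√[6·1·6·1]=6.000000
The bounds max(0,m−m')=0 and min(l+m,l−m')=1 give 2 terms
  k=0: (−1)^0·6.0000/(6)·0.3561^4·0.9344^0 = +0.016081
  k=1: (−1)^1·6.0000/(2)·0.3561^2·0.9344^2 = -0.332189
d^2_{1,1}(2.4134) = +0.016081 -0.332189 = -0.316108
D = (+0.906370+0.422485i)·(-0.316108)·(-0.885323+0.464976i) = +0.315753-0.014985i

Re=0.3158 Im=-0.0150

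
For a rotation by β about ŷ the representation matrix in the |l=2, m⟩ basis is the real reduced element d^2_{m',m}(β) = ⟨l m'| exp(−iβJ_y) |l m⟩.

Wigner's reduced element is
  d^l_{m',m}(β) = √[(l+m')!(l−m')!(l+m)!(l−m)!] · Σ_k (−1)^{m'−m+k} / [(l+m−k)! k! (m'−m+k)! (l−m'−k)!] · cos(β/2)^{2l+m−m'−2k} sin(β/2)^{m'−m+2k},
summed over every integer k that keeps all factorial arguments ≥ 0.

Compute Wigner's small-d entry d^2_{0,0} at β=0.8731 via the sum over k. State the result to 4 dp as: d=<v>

d^2_{0,0}(β=0.8731) via Wigner's sum:
c=cos(0.8731/2)=0.906216, s=sin(0.8731/2)=0.422816; N=√[2·2·2·2]=4.000000
k: max(0,(0)−(0))=0 … min(2+(0),2−(0))=2
  k=0: (−1)^0·4.0000/(4)·0.9062^4·0.4228^0 = +0.674414
  k=1: (−1)^1·4.0000/(1)·0.9062^2·0.4228^2 = -0.587253
  k=2: (−1)^2·4.0000/(4)·0.9062^0·0.4228^4 = +0.031960
d^2_{0,0}(0.8731) = +0.674414 -0.587253 +0.031960 = +0.119121

d=0.1191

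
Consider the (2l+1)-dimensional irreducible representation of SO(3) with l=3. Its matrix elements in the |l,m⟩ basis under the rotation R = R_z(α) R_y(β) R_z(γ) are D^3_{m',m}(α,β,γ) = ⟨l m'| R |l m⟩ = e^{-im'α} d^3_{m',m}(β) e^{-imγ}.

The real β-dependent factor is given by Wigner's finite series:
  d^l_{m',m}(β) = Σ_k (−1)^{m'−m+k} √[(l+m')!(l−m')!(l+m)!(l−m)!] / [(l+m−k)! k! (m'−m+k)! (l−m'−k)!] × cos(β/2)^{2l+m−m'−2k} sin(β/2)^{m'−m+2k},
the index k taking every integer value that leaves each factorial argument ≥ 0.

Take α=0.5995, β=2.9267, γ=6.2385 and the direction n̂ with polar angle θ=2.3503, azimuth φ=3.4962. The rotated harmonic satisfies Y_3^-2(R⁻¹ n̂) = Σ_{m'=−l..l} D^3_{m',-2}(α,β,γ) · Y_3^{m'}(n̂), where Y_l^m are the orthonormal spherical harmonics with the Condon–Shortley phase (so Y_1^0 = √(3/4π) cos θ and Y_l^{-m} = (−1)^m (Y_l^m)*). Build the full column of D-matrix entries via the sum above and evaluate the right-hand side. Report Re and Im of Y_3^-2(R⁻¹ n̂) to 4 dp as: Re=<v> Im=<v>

Re=0.3427 Im=-0.1881

Need the full column D^3_{m',-2} for m'=−3..3 at α=0.5995, β=2.9267, γ=6.2385.
cos(β/2)=0.107240, sin(β/2)=0.994233
d^3_{-3,-2}: single k=1 term ⇒ +0.000035;  D = -0.000005+0.000034i
d^3_{-2,-2}: k∈[0..1] ⇒ +0.000002 -0.000654 = -0.000652;  D = -0.000290-0.000584i
d^3_{-1,-2}: k∈[0..1] ⇒ -0.000045 +0.007666 = +0.007621;  D = +0.006651+0.003721i
d^3_{0,-2}: k∈[0..1] ⇒ +0.000716 -0.061550 = -0.060833;  D = -0.060591+0.005429i
d^3_{1,-2}: k∈[0..1] ⇒ -0.007666 +0.329456 = +0.321790;  D = +0.248410-0.204551i
d^3_{2,-2}: k∈[0..1] ⇒ +0.056187 -0.965894 = -0.909707;  D = -0.253523+0.873667i
d^3_{3,-2}: single k=0 term ⇒ -0.255195;  D = +0.079567+0.242474i
Y_3^{m'}(θ=2.3503,φ=3.4962) and Σ D·Y over m':
  (-0.0000+0.0000i)·(-0.0729+0.1312i)  (-0.0003-0.0006i)·(-0.2758+0.2367i)  (+0.0067+0.0037i)·(-0.3170+0.1174i)  (-0.0606+0.0054i)·(+0.1389+0.0000i)  (+0.2484-0.2046i)·(+0.3170+0.1174i)  (-0.2535+0.8737i)·(-0.2758-0.2367i)  (+0.0796+0.2425i)·(+0.0729+0.1312i)
Y_3^-2(R⁻¹ n̂) = +0.342679-0.188073i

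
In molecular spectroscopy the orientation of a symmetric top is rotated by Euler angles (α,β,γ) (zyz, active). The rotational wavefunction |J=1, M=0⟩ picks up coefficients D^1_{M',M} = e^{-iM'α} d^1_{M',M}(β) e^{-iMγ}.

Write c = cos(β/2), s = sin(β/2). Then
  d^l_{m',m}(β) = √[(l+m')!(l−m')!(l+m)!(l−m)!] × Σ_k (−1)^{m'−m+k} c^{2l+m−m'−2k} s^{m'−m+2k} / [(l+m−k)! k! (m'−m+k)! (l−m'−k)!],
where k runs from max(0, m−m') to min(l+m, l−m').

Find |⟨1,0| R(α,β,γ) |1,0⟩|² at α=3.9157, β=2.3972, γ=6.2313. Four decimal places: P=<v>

First d^1_{0,0}(β=2.3972), then the phase factors e^{-i(0)α} and e^{-i(0)γ}:
c=cos(2.3972/2)=0.363662, s=sin(2.3972/2)=0.931531; N=√[1·1·1·1]=1.000000
Admissible k: 0..1 (factorial args all ≥0)
  k=0: (−1)^0·1.0000/(1)·0.3637^2·0.9315^0 = +0.132250
  k=1: (−1)^1·1.0000/(1)·0.3637^0·0.9315^2 = -0.867750
d^1_{0,0}(2.3972) = +0.132250 -0.867750 = -0.735500
|D^1_{0,0}|² = |d^1_{0,0}(β)|² = (-0.735500)² = 0.540960 (the z-rotation phases have unit modulus)

P=0.5410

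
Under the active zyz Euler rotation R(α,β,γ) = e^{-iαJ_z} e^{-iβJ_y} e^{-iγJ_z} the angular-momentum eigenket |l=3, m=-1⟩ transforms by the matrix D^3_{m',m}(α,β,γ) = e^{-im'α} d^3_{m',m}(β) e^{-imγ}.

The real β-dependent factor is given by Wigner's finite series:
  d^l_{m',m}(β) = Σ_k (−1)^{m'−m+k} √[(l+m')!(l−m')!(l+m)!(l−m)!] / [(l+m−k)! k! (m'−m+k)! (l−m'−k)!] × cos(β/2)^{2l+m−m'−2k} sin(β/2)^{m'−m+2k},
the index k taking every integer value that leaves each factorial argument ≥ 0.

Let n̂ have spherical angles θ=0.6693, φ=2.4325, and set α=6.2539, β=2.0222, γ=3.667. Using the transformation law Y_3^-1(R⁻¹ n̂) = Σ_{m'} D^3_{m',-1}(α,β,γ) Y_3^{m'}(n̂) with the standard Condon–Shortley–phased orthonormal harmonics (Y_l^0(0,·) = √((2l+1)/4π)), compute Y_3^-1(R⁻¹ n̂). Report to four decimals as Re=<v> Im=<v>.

Need the full column D^3_{m',-1} for m'=−3..3 at α=6.2539, β=2.0222, γ=3.667.
cos(β/2)=0.530929, sin(β/2)=0.847416
d^3_{-3,-1}: single k=2 term ⇒ +0.220996;  D = -0.200177-0.093641i
d^3_{-2,-1}: k∈[1..2] ⇒ +0.113052 -0.576009 = -0.462957;  D = +0.413419+0.208360i
d^3_{-1,-1}: k∈[0..2] ⇒ +0.022398 -0.456488 +0.872191 = +0.438101;  D = -0.385282-0.208544i
d^3_{0,-1}: k∈[0..2] ⇒ -0.123842 +0.946480 -0.803732 = +0.018906;  D = -0.016356-0.009482i
d^3_{1,-1}: k∈[0..2] ⇒ +0.342366 -1.162921 +0.370323 = -0.450232;  D = +0.382725+0.237129i
d^3_{2,-1}: k∈[0..1] ⇒ -0.576009 +0.733704 = +0.157694;  D = -0.131560-0.086944i
d^3_{3,-1}: single k=0 term ⇒ +0.562997;  D = -0.460404-0.324027i
Y_3^{m'}(θ=0.6693,φ=2.4325) and Σ D·Y over m':
  (-0.2002-0.0936i)·(+0.0526-0.0846i)  (+0.4134+0.2084i)·(+0.0469+0.3049i)  (-0.3853-0.2085i)·(-0.3158-0.2710i)  (-0.0164-0.0095i)·(+0.0220+0.0000i)  (+0.3827+0.2371i)·(+0.3158-0.2710i)  (-0.1316-0.0869i)·(+0.0469-0.3049i)  (-0.4604-0.3240i)·(-0.0526-0.0846i)
Y_3^-1(R⁻¹ n̂) = +0.151460+0.381137i

Re=0.1515 Im=0.3811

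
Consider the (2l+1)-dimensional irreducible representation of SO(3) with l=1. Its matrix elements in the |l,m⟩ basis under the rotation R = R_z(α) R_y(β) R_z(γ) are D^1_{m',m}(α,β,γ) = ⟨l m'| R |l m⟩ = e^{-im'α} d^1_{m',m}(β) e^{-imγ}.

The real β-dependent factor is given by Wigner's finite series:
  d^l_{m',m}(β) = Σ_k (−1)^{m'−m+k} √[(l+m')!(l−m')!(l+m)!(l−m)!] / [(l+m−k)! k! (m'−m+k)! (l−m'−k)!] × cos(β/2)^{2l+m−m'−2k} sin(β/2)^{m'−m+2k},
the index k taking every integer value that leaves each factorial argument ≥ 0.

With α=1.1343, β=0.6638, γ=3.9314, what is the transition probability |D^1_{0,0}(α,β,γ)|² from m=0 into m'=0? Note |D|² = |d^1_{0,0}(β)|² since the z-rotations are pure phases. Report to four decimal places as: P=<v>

First d^1_{0,0}(β=0.6638), then the phase factors e^{-i(0)α} and e^{-i(0)γ}:
With c≡cos(β/2)=0.945425 and s≡sin(β/2)=0.325840, N=[1·1·1·1]^{1/2}=1.000000
k∈{0,1} keeps every argument non-negative
  k=0: (−1)^0·1.0000/(1)·0.9454^2·0.3258^0 = +0.893828
  k=1: (−1)^1·1.0000/(1)·0.9454^0·0.3258^2 = -0.106172
d^1_{0,0}(0.6638) = +0.893828 -0.106172 = +0.787657
|D^1_{0,0}|² = |d^1_{0,0}(β)|² = (+0.787657)² = 0.620403 (the z-rotation phases have unit modulus)

P=0.6204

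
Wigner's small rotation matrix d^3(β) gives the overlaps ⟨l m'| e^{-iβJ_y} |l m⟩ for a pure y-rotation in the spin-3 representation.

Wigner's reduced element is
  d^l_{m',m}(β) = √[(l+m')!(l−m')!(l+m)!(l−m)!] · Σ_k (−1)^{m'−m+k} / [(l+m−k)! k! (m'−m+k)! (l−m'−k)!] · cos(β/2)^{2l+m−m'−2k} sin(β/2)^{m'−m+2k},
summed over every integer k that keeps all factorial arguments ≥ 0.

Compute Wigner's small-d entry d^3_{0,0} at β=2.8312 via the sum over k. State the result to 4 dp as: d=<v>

d=-0.7301

d^3_{0,0}(β=2.8312) via Wigner's sum:
With c≡cos(β/2)=0.154574 and s≡sin(β/2)=0.987981, N=[6·6·6·6]^{1/2}=36.000000
k: max(0,(0)−(0))=0 … min(3+(0),3−(0))=3
  k=0: (−1)^0·36.0000/(36)·0.1546^6·0.9880^0 = +0.000014
  k=1: (−1)^1·36.0000/(4)·0.1546^4·0.9880^2 = -0.005015
  k=2: (−1)^2·36.0000/(4)·0.1546^2·0.9880^4 = +0.204885
  k=3: (−1)^3·36.0000/(36)·0.1546^0·0.9880^6 = -0.930020
d^3_{0,0}(2.8312) = +0.000014 -0.005015 +0.204885 -0.930020 = -0.730136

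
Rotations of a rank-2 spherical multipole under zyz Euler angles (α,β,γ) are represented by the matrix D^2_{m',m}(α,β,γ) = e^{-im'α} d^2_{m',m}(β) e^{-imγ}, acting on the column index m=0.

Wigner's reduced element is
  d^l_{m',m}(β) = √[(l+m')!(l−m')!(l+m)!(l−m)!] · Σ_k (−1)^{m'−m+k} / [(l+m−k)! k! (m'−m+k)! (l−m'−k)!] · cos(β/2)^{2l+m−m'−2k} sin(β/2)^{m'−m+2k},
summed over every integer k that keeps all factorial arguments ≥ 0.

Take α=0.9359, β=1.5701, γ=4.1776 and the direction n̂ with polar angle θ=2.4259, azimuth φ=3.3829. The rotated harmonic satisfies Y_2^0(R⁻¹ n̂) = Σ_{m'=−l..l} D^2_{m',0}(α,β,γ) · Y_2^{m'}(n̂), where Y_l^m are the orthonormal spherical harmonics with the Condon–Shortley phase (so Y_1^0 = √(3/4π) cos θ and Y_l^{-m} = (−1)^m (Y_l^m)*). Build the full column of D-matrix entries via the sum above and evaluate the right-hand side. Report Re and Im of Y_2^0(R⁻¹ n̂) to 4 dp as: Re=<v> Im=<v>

Need the full column D^2_{m',0} for m'=−2..2 at α=0.9359, β=1.5701, γ=4.1776.
cos(β/2)=0.707353, sin(β/2)=0.706861
d^2_{-2,0}: single k=2 term ⇒ +0.612372;  D = -0.181555+0.584840i
d^2_{-1,0}: k∈[1..2] ⇒ +0.612799 -0.611946 = +0.000853;  D = +0.000506+0.000687i
d^2_{0,0}: k∈[0..2] ⇒ +0.250348 -1.000000 +0.249652 = -0.499999;  D = -0.499999+0.000000i
d^2_{1,0}: k∈[0..1] ⇒ -0.612799 +0.611946 = -0.000853;  D = -0.000506+0.000687i
d^2_{2,0}: single k=0 term ⇒ +0.612372;  D = -0.181555-0.584840i
Y_2^{m'}(θ=2.4259,φ=3.3829) and Σ D·Y over m':
  (-0.1816+0.5848i)·(+0.1473-0.0772i)  (+0.0005+0.0007i)·(+0.3714-0.0914i)  (-0.5000+0.0000i)·(+0.2234+0.0000i)  (-0.0005+0.0007i)·(-0.3714-0.0914i)  (-0.1816-0.5848i)·(+0.1473+0.0772i)
Y_2^0(R⁻¹ n̂) = -0.074430+0.000000i

Re=-0.0744 Im=0.0000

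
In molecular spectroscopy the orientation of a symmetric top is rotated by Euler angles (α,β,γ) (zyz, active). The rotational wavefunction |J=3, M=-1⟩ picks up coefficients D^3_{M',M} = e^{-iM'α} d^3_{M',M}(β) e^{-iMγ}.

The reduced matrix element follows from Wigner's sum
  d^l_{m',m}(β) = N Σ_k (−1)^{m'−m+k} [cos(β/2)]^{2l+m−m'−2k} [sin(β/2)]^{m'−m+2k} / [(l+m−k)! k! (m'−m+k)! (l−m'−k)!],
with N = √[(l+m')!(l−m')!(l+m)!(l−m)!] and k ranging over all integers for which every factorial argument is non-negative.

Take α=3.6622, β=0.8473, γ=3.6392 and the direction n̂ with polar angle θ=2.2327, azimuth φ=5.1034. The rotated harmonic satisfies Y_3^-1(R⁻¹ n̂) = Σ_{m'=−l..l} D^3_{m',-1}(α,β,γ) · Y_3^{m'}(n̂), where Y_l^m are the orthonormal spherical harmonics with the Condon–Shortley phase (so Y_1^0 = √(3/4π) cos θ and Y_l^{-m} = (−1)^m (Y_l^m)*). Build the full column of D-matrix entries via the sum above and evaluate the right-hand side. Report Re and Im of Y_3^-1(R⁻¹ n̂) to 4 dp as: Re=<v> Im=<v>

Need the full column D^3_{m',-1} for m'=−3..3 at α=3.6622, β=0.8473, γ=3.6392.
cos(β/2)=0.911595, sin(β/2)=0.411091
d^3_{-3,-1}: single k=2 term ⇒ +0.451988;  D = -0.212172+0.399095i
d^3_{-2,-1}: k∈[1..2] ⇒ +0.818363 -0.332849 = +0.485514;  D = -0.015521-0.485266i
d^3_{-1,-1}: k∈[0..2] ⇒ +0.573866 -0.933623 +0.142398 = -0.217360;  D = -0.114089-0.185010i
d^3_{0,-1}: k∈[0..2] ⇒ -0.896472 +0.546927 -0.037075 = -0.386620;  D = +0.339733+0.184543i
d^3_{1,-1}: k∈[0..2] ⇒ +0.700218 -0.189864 +0.004826 = +0.515180;  D = +0.515043-0.011848i
d^3_{2,-1}: k∈[0..1] ⇒ -0.332849 +0.033845 = -0.299005;  D = +0.255903-0.154653i
d^3_{3,-1}: single k=0 term ⇒ +0.091918;  D = +0.044598-0.080374i
Y_3^{m'}(θ=2.2327,φ=5.1034) and Σ D·Y over m':
  (-0.2122+0.3991i)·(-0.1888-0.0793i)  (-0.0155-0.4853i)·(+0.2773-0.2754i)  (-0.1141-0.1850i)·(+0.0864+0.2095i)  (+0.3397+0.1845i)·(+0.2549+0.0000i)  (+0.5150-0.0118i)·(-0.0864+0.2095i)  (+0.2559-0.1547i)·(+0.2773+0.2754i)  (+0.0446-0.0804i)·(+0.1888-0.0793i)
Y_3^-1(R⁻¹ n̂) = +0.122854-0.063851i

Re=0.1229 Im=-0.0639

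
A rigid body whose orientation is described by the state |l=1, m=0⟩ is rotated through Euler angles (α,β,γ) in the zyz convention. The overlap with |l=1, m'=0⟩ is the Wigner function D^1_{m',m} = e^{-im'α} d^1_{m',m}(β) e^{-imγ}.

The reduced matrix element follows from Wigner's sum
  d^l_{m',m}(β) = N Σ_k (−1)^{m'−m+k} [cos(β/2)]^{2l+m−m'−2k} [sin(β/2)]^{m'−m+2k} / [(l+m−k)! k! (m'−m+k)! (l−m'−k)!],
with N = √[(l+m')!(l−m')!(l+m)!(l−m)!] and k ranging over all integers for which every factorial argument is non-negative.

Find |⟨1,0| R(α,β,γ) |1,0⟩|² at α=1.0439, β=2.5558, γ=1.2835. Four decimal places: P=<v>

First d^1_{0,0}(β=2.5558), then the phase factors e^{-i(0)α} and e^{-i(0)γ}:
Half-angle: c=0.288726, s=0.957412. N=√(1·1·1·1)=1.000000
k: max(0,(0)−(0))=0 … min(1+(0),1−(0))=1
  k=0: (−1)^0·1.0000/(1)·0.2887^2·0.9574^0 = +0.083363
  k=1: (−1)^1·1.0000/(1)·0.2887^0·0.9574^2 = -0.916637
d^1_{0,0}(2.5558) = +0.083363 -0.916637 = -0.833274
|D^1_{0,0}|² = |d^1_{0,0}(β)|² = (-0.833274)² = 0.694346 (the z-rotation phases have unit modulus)

P=0.6943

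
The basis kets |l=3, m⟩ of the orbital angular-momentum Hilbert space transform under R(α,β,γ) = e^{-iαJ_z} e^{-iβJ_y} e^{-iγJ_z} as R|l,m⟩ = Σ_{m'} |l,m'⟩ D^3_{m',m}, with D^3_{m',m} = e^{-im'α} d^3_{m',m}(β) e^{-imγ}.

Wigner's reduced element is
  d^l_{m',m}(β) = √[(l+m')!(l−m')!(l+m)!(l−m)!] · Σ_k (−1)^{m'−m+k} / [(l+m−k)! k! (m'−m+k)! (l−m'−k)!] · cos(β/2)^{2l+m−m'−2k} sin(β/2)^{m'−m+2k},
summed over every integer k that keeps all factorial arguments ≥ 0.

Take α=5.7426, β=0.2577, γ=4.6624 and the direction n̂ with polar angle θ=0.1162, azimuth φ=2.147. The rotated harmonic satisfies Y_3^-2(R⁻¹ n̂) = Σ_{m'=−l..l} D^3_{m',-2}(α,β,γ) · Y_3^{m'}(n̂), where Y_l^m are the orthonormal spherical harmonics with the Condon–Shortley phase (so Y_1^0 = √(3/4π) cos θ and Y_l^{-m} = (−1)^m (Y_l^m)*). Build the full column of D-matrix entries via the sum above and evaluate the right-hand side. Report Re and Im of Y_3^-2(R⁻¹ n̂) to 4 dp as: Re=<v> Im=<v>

Re=-0.1199 Im=-0.0225

Need the full column D^3_{m',-2} for m'=−3..3 at α=5.7426, β=0.2577, γ=4.6624.
cos(β/2)=0.991710, sin(β/2)=0.128494
d^3_{-3,-2}: single k=1 term ⇒ +0.301913;  D = +0.045397+0.298480i
d^3_{-2,-2}: k∈[0..1] ⇒ +0.951281 -0.079850 = +0.871432;  D = -0.331024+0.806112i
d^3_{-1,-2}: k∈[0..1] ⇒ -0.389768 +0.013087 = -0.376681;  D = +0.302008-0.225123i
d^3_{0,-2}: k∈[0..1] ⇒ +0.087471 -0.001468 = +0.086003;  D = -0.085573+0.008584i
d^3_{1,-2}: k∈[0..1] ⇒ -0.013087 +0.000110 = -0.012977;  D = +0.011737+0.005534i
d^3_{2,-2}: k∈[0..1] ⇒ +0.001341 -0.000005 = +0.001336;  D = -0.000743-0.001110i
d^3_{3,-2}: single k=0 term ⇒ -0.000085;  D = +0.000004+0.000085i
Y_3^{m'}(θ=0.1162,φ=2.147) and Σ D·Y over m':
  (+0.0454+0.2985i)·(+0.0006-0.0001i)  (-0.3310+0.8061i)·(-0.0055+0.0125i)  (+0.3020-0.2251i)·(-0.0803-0.1236i)  (-0.0856+0.0086i)·(+0.7164+0.0000i)  (+0.0117+0.0055i)·(+0.0803-0.1236i)  (-0.0007-0.0011i)·(-0.0055-0.0125i)  (+0.0000+0.0001i)·(-0.0006-0.0001i)
Y_3^-2(R⁻¹ n̂) = -0.119909-0.022493i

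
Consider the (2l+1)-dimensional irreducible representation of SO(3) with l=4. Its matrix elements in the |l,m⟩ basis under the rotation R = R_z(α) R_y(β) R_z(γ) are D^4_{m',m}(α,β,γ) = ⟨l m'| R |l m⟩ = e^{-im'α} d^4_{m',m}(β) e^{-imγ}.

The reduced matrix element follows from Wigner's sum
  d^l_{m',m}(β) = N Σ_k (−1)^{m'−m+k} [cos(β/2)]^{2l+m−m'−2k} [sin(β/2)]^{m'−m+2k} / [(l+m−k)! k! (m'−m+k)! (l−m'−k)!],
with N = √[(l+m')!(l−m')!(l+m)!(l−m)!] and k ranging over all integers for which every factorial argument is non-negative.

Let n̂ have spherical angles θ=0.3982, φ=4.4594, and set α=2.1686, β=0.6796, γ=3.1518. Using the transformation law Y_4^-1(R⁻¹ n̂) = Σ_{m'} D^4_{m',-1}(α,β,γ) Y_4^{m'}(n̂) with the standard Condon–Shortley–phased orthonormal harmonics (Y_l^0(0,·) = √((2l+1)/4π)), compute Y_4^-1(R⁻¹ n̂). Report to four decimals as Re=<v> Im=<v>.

Re=-0.1701 Im=-0.0657

Need the full column D^4_{m',-1} for m'=−4..4 at α=2.1686, β=0.6796, γ=3.1518.
cos(β/2)=0.942821, sin(β/2)=0.333299
d^4_{-4,-1}: single k=3 term ⇒ +0.206415;  D = +0.152407-0.139209i
d^4_{-3,-1}: k∈[2..3] ⇒ +0.619318 -0.128994 = +0.490324;  D = -0.477094-0.113130i
d^4_{-2,-1}: k∈[1..3] ⇒ +0.936430 -0.585132 +0.048750 = +0.400048;  D = +0.142790+0.373697i
d^4_{-1,-1}: k∈[0..3] ⇒ +0.624360 -1.170401 +0.292531 -0.012186 = -0.265695;  D = -0.151774+0.218079i
d^4_{0,-1}: k∈[0..3] ⇒ -0.987084 +0.740139 -0.092496 +0.001927 = -0.337514;  D = +0.337497+0.003445i
d^4_{1,-1}: k∈[0..3] ⇒ +0.780267 -0.292531 +0.018279 -0.000152 = +0.505862;  D = +0.280431+0.421017i
d^4_{2,-1}: k∈[0..2] ⇒ -0.390088 +0.073124 -0.001828 = -0.318791;  D = -0.119842+0.295408i
d^4_{3,-1}: k∈[0..1] ⇒ +0.128994 -0.009672 = +0.119322;  D = -0.116640+0.025155i
d^4_{4,-1}: single k=0 term ⇒ -0.025796;  D = -0.018687-0.017782i
Y_4^{m'}(θ=0.3982,φ=4.4594) and Σ D·Y over m':
  (+0.1524-0.1392i)·(+0.0053+0.0085i)  (-0.4771-0.1131i)·(+0.0463-0.0488i)  (+0.1428+0.3737i)·(-0.2177-0.1206i)  (-0.1518+0.2181i)·(-0.1247+0.4825i)  (+0.3375+0.0034i)·(+0.2938+0.0000i)  (+0.2804+0.4210i)·(+0.1247+0.4825i)  (-0.1198+0.2954i)·(-0.2177+0.1206i)  (-0.1166+0.0252i)·(-0.0463-0.0488i)  (-0.0187-0.0178i)·(+0.0053-0.0085i)
Y_4^-1(R⁻¹ n̂) = -0.170116-0.065716i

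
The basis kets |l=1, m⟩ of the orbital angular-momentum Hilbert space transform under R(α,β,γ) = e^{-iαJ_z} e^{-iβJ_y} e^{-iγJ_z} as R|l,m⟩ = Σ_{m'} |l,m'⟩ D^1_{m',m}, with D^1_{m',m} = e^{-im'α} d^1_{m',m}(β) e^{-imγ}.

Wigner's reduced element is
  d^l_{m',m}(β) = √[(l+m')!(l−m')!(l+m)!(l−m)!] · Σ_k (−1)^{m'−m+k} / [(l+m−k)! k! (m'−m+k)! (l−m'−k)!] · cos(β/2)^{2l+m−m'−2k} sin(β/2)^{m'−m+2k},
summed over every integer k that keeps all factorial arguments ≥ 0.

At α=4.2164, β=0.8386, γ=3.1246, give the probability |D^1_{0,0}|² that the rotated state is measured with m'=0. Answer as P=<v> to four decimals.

P=0.4469

Split into d^1_{0,0}(β=0.8386) × two z-phases.
c=cos(0.8386/2)=0.913374, s=sin(0.8386/2)=0.407121; N=√[1·1·1·1]=1.000000
k∈{0,1} keeps every argument non-negative
  k=0: (−1)^0·1.0000/(1)·0.9134^2·0.4071^0 = +0.834252
  k=1: (−1)^1·1.0000/(1)·0.9134^0·0.4071^2 = -0.165748
d^1_{0,0}(0.8386) = +0.834252 -0.165748 = +0.668505
|D^1_{0,0}|² = |d^1_{0,0}(β)|² = (+0.668505)² = 0.446898 (the z-rotation phases have unit modulus)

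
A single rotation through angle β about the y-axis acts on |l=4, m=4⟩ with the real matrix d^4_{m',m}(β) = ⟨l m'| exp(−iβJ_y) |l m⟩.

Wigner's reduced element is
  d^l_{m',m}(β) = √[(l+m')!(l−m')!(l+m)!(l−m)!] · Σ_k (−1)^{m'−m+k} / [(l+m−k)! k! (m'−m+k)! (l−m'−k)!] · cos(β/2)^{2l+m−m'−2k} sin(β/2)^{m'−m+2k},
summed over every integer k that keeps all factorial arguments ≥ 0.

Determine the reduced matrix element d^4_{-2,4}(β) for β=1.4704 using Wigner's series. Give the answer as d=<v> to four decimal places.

d^4_{-2,4}(β=1.4704) via Wigner's sum:
Half-angle: c=0.741697, s=0.670736. N=√(2·720·40320·1)=7619.763776
k: max(0,(4)−(-2))=6 … min(4+(4),4−(-2))=6
  k=6: (−1)^0·7619.7638/(1440)·0.7417^2·0.6707^6 = +0.265057
d^4_{-2,4}(1.4704) = +0.265057

d=0.2651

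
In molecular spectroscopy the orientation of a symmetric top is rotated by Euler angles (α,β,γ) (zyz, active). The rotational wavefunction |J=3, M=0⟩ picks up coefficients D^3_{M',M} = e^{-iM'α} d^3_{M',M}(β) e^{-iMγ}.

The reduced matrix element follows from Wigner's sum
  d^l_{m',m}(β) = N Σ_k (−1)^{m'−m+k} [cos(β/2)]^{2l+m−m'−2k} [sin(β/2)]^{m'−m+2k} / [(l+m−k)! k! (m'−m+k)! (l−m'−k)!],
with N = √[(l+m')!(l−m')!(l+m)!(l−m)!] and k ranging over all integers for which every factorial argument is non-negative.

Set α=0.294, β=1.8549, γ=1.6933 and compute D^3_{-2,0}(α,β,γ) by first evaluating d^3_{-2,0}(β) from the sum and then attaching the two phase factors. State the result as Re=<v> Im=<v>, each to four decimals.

Split into d^3_{-2,0}(β=1.8549) × two z-phases.
c=cos(1.8549/2)=0.599876, s=sin(1.8549/2)=0.800093; N=√[1·120·6·6]=65.726707
The bounds max(0,m−m')=2 and min(l+m,l−m')=3 give 2 terms
  k=2: (−1)^0·65.7267/(12)·0.5999^4·0.8001^2 = +0.454033
  k=3: (−1)^1·65.7267/(12)·0.5999^2·0.8001^4 = -0.807691
d^3_{-2,0}(1.8549) = +0.454033 -0.807691 = -0.353658
Phases: e^{-i·(-2)·0.294}=+0.832052+0.554698i, e^{-i·(0)·1.6933}=+1.000000+0.000000i ⇒ D=-0.294262-0.196173i

Re=-0.2943 Im=-0.1962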